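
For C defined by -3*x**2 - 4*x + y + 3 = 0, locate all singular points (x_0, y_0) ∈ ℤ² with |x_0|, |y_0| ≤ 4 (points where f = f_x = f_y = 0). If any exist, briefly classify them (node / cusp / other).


No singular points in the scanned grid; C is smooth there.

Compute partial derivatives:
  f_x = -6*x - 4.
  f_y = 1.
f_y = 1 is a nonzero constant, so f_y never vanishes: no point (x, y) can satisfy f = f_x = f_y = 0. In particular no (x, y) ∈ {−4, ..., 4}² is singular; the curve is smooth.


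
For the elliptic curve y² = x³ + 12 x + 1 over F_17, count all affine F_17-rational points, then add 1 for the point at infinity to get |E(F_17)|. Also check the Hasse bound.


Affine points = {(0, 1), (0, 16), (2, 4), (2, 13), (3, 8), (3, 9), (5, 4), (5, 13), (6, 0), (10, 4), (10, 13), (11, 6), (11, 11), (13, 5), (13, 12)}; affine count = 15; |E(F_17)| = 16.

Discriminant check: Δ ∝ 4a³ + 27b² = 4·12³ + 27·1² = 4·1728 + 27·1 ≡ 3 (mod 17). Nonzero ⇒ E is nonsingular.
For each x ∈ F_17, compute rhs = x³ + 12·x + 1 mod 17, then count y ∈ F_17 with y² ≡ rhs.
  x = 0: rhs = 1, matching y values: 1, 16 (2 points).
  x = 1: rhs = 14, matching y values: none (0 points).
  x = 2: rhs = 16, matching y values: 4, 13 (2 points).
  x = 3: rhs = 13, matching y values: 8, 9 (2 points).
  x = 4: rhs = 11, matching y values: none (0 points).
  x = 5: rhs = 16, matching y values: 4, 13 (2 points).
  x = 6: rhs = 0, matching y values: 0 (1 points).
  x = 7: rhs = 3, matching y values: none (0 points).
  x = 8: rhs = 14, matching y values: none (0 points).
  x = 9: rhs = 5, matching y values: none (0 points).
  x = 10: rhs = 16, matching y values: 4, 13 (2 points).
  x = 11: rhs = 2, matching y values: 6, 11 (2 points).
  x = 12: rhs = 3, matching y values: none (0 points).
  x = 13: rhs = 8, matching y values: 5, 12 (2 points).
  x = 14: rhs = 6, matching y values: none (0 points).
  x = 15: rhs = 3, matching y values: none (0 points).
  x = 16: rhs = 5, matching y values: none (0 points).
Total affine count: 15.
Full point count |E(F_17)| = 15 + 1 = 16.
Hasse bound: |16 − (17+1)| = |-2| = 2 ≤ 2√17 ≈ 8.2462 ✓.


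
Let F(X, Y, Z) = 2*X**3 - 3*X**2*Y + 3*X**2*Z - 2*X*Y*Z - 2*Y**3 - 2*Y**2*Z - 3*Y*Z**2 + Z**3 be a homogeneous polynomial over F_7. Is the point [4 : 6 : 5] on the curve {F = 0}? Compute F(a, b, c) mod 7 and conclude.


F(4,6,5) ≡ 4 (mod 7); P is NOT on the curve.

Evaluate F(4, 6, 5) term-by-term (mod 7).
  2*X**3 ↦ 2·64·1·1 = 128
  -3*X**2*Y ↦ -3·16·6·1 = -288
  3*X**2*Z ↦ 3·16·1·5 = 240
  -2*X*Y*Z ↦ -2·4·6·5 = -240
  -2*Y**3 ↦ -2·1·216·1 = -432
  -2*Y**2*Z ↦ -2·1·36·5 = -360
  -3*Y*Z**2 ↦ -3·1·6·25 = -450
  Z**3 ↦ 1·1·1·125 = 125
Sum: F(4, 6, 5) = (128) + (-288) + (240) + (-240) + (-432) + (-360) + (-450) + (125) = -1277.
Reducing mod 7: -1277 ≡ 4 (mod 7).
Since F(a, b, c) ≡ 4 ≠ 0 (mod 7), P does NOT lie on the curve.


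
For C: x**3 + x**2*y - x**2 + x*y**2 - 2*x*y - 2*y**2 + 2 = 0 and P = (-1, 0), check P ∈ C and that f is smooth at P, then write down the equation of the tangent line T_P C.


Tangent line at P: 5*x + 3*y + 5 = 0.

Step 1: f(-1, 0) = 0, so P lies on C.
Step 2: partial derivatives
  f_x(x, y) = 3*x**2 + 2*x*y - 2*x + y**2 - 2*y, f_y(x, y) = x**2 + 2*x*y - 2*x - 4*y.
  f_x(P) = 5, f_y(P) = 3 (gradient nonzero, so P is smooth).
Step 3: tangent line at P: 5·(x − -1) + 3·(y − 0) = 0.
Expanding: 5*x + 3*y + 5 = 0.


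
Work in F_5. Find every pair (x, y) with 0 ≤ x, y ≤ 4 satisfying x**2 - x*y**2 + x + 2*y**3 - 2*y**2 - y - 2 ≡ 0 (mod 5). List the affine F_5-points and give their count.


Affine F_5-points: {(0, 4), (1, 0), (3, 0), (4, 3)}; count = 4.

For each of the 25 pairs (x, y) ∈ F_5², evaluate f(x, y) mod 5. Record the zeros.
  x = 0: [0↦3, 1↦2, 2↦4, 3↦1, 4↦0]  zeros at y ∈ {4}
  x = 1: [0↦0, 1↦3, 2↦2, 3↦4, 4↦1]  zeros at y ∈ {0}
  x = 2: [0↦4, 1↦1, 2↦2, 3↦4, 4↦4]  zeros at y ∈ ∅
  x = 3: [0↦0, 1↦1, 2↦4, 3↦1, 4↦4]  zeros at y ∈ {0}
  x = 4: [0↦3, 1↦3, 2↦3, 3↦0, 4↦1]  zeros at y ∈ {3}
Collecting zeros: affine points = {(0, 4), (1, 0), (3, 0), (4, 3)}.
Total count |C(F_5)_aff| = 4.


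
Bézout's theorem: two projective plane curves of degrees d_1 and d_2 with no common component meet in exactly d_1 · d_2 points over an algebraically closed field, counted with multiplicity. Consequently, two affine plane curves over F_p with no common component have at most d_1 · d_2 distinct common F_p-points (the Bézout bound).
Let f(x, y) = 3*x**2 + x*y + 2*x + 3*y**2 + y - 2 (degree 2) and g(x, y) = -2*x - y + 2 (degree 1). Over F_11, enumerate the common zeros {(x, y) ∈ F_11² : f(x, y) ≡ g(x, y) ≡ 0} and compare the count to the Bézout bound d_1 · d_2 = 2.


Common zeros: {(4, 5), (7, 10)}; count = 2; Bézout bound = 2.

deg(f) = 2, deg(g) = 1, so Bézout bound = 2.
Scan x ∈ F_11. For each x, list the y ∈ F_11 with f(x, y) ≡ 0 and those with g(x, y) ≡ 0 (mod 11); the common zeros in that column are the intersection.
  x = 0: f ≡ 0 at y ∈ {8, 10}; g ≡ 0 at y ∈ {2}; common: ∅.
  x = 1: f ≡ 0 at y ∈ {5, 9}; g ≡ 0 at y ∈ {0}; common: ∅.
  x = 2: f ≡ 0 at y ∈ ∅; g ≡ 0 at y ∈ {9}; common: ∅.
  x = 3: f ≡ 0 at y ∈ ∅; g ≡ 0 at y ∈ {7}; common: ∅.
  x = 4: f ≡ 0 at y ∈ {5, 8}; g ≡ 0 at y ∈ {5}; common: {5}.
  x = 5: f ≡ 0 at y ∈ ∅; g ≡ 0 at y ∈ {3}; common: ∅.
  x = 6: f ≡ 0 at y ∈ ∅; g ≡ 0 at y ∈ {1}; common: ∅.
  x = 7: f ≡ 0 at y ∈ {2, 10}; g ≡ 0 at y ∈ {10}; common: {10}.
  x = 8: f ≡ 0 at y ∈ ∅; g ≡ 0 at y ∈ {8}; common: ∅.
  x = 9: f ≡ 0 at y ∈ ∅; g ≡ 0 at y ∈ {6}; common: ∅.
  x = 10: f ≡ 0 at y ∈ {2, 9}; g ≡ 0 at y ∈ {4}; common: ∅.
Collecting: common zeros = {(4, 5), (7, 10)}, so the count is 2.
Comparison with the Bézout bound: 2 ≤ 2 = deg(f)·deg(g), as expected for curves with no common component (the bound is attained).


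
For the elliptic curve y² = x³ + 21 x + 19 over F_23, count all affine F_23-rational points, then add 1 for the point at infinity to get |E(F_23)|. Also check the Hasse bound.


Affine points = {(1, 8), (1, 15), (2, 0), (4, 11), (4, 12), (6, 4), (6, 19), (7, 7), (7, 16), (8, 3), (8, 20), (15, 11), (15, 12), (16, 9), (16, 14), (19, 3), (19, 20)}; affine count = 17; |E(F_23)| = 18.

Discriminant check: Δ ∝ 4a³ + 27b² = 4·21³ + 27·19² = 4·9261 + 27·361 ≡ 9 (mod 23). Nonzero ⇒ E is nonsingular.
For each x ∈ F_23, compute rhs = x³ + 21·x + 19 mod 23, then count y ∈ F_23 with y² ≡ rhs.
  x = 0: rhs = 19, matching y values: none (0 points).
  x = 1: rhs = 18, matching y values: 8, 15 (2 points).
  x = 2: rhs = 0, matching y values: 0 (1 points).
  x = 3: rhs = 17, matching y values: none (0 points).
  x = 4: rhs = 6, matching y values: 11, 12 (2 points).
  x = 5: rhs = 19, matching y values: none (0 points).
  x = 6: rhs = 16, matching y values: 4, 19 (2 points).
  x = 7: rhs = 3, matching y values: 7, 16 (2 points).
  x = 8: rhs = 9, matching y values: 3, 20 (2 points).
  x = 9: rhs = 17, matching y values: none (0 points).
  x = 10: rhs = 10, matching y values: none (0 points).
  x = 11: rhs = 17, matching y values: none (0 points).
  x = 12: rhs = 21, matching y values: none (0 points).
  x = 13: rhs = 5, matching y values: none (0 points).
  x = 14: rhs = 21, matching y values: none (0 points).
  x = 15: rhs = 6, matching y values: 11, 12 (2 points).
  x = 16: rhs = 12, matching y values: 9, 14 (2 points).
  x = 17: rhs = 22, matching y values: none (0 points).
  x = 18: rhs = 19, matching y values: none (0 points).
  x = 19: rhs = 9, matching y values: 3, 20 (2 points).
  x = 20: rhs = 21, matching y values: none (0 points).
  x = 21: rhs = 15, matching y values: none (0 points).
  x = 22: rhs = 20, matching y values: none (0 points).
Total affine count: 17.
Full point count |E(F_23)| = 17 + 1 = 18.
Hasse bound: |18 − (23+1)| = |-6| = 6 ≤ 2√23 ≈ 9.5917 ✓.


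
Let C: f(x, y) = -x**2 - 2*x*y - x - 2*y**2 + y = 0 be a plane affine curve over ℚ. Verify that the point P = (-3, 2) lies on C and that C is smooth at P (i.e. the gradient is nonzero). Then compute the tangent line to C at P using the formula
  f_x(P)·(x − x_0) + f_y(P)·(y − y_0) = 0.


Tangent line at P: x - y + 5 = 0.

Step 1: f(-3, 2) = 0, so P lies on C.
Step 2: partial derivatives
  f_x(x, y) = -2*x - 2*y - 1, f_y(x, y) = -2*x - 4*y + 1.
  f_x(P) = 1, f_y(P) = -1 (gradient nonzero, so P is smooth).
Step 3: tangent line at P: 1·(x − -3) + -1·(y − 2) = 0.
Expanding: x - y + 5 = 0.


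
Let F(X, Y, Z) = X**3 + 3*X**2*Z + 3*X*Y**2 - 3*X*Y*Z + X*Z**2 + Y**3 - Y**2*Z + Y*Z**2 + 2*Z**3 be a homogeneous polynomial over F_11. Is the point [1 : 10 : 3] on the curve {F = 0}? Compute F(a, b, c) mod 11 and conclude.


F(1,10,3) ≡ 6 (mod 11); P is NOT on the curve.

Evaluate F(1, 10, 3) term-by-term (mod 11).
  X**3 ↦ 1·1·1·1 = 1
  3*X**2*Z ↦ 3·1·1·3 = 9
  3*X*Y**2 ↦ 3·1·100·1 = 300
  -3*X*Y*Z ↦ -3·1·10·3 = -90
  X*Z**2 ↦ 1·1·1·9 = 9
  Y**3 ↦ 1·1·1000·1 = 1000
  -Y**2*Z ↦ -1·1·100·3 = -300
  Y*Z**2 ↦ 1·1·10·9 = 90
  2*Z**3 ↦ 2·1·1·27 = 54
Sum: F(1, 10, 3) = (1) + (9) + (300) + (-90) + (9) + (1000) + (-300) + (90) + (54) = 1073.
Reducing mod 11: 1073 ≡ 6 (mod 11).
Since F(a, b, c) ≡ 6 ≠ 0 (mod 11), P does NOT lie on the curve.


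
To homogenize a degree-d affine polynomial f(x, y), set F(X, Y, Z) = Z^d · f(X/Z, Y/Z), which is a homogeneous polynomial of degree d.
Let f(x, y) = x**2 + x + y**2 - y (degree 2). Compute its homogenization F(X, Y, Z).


F(X, Y, Z) = X**2 + X*Z + Y**2 - Y*Z

deg(f) = 2.
Substitute x = X/Z, y = Y/Z into f, then multiply by Z^2.
  monomial 1·x^2·y^0 ↦ 1·X^2·Y^0·Z^0.
  monomial 1·x^1·y^0 ↦ 1·X^1·Y^0·Z^1.
  monomial 1·x^0·y^2 ↦ 1·X^0·Y^2·Z^0.
  monomial -1·x^0·y^1 ↦ -1·X^0·Y^1·Z^1.
Collecting: F(X, Y, Z) = X**2 + X*Z + Y**2 - Y*Z.


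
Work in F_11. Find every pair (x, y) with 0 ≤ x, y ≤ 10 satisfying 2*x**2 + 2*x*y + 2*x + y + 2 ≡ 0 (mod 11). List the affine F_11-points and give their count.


Affine F_11-points: {(0, 9), (1, 9), (2, 6), (3, 1), (4, 10), (6, 1), (7, 10), (8, 5), (9, 2), (10, 2)}; count = 10.

For each of the 121 pairs (x, y) ∈ F_11², evaluate f(x, y) mod 11. Record the zeros.
  x = 0: [0↦2, 1↦3, 2↦4, 3↦5, 4↦6, 5↦7, 6↦8, 7↦9, 8↦10, 9↦0, 10↦1]  zeros at y ∈ {9}
  x = 1: [0↦6, 1↦9, 2↦1, 3↦4, 4↦7, 5↦10, 6↦2, 7↦5, 8↦8, 9↦0, 10↦3]  zeros at y ∈ {9}
  x = 2: [0↦3, 1↦8, 2↦2, 3↦7, 4↦1, 5↦6, 6↦0, 7↦5, 8↦10, 9↦4, 10↦9]  zeros at y ∈ {6}
  x = 3: [0↦4, 1↦0, 2↦7, 3↦3, 4↦10, 5↦6, 6↦2, 7↦9, 8↦5, 9↦1, 10↦8]  zeros at y ∈ {1}
  x = 4: [0↦9, 1↦7, 2↦5, 3↦3, 4↦1, 5↦10, 6↦8, 7↦6, 8↦4, 9↦2, 10↦0]  zeros at y ∈ {10}
  x = 5: [0↦7, 1↦7, 2↦7, 3↦7, 4↦7, 5↦7, 6↦7, 7↦7, 8↦7, 9↦7, 10↦7]  zeros at y ∈ ∅
  x = 6: [0↦9, 1↦0, 2↦2, 3↦4, 4↦6, 5↦8, 6↦10, 7↦1, 8↦3, 9↦5, 10↦7]  zeros at y ∈ {1}
  x = 7: [0↦4, 1↦8, 2↦1, 3↦5, 4↦9, 5↦2, 6↦6, 7↦10, 8↦3, 9↦7, 10↦0]  zeros at y ∈ {10}
  x = 8: [0↦3, 1↦9, 2↦4, 3↦10, 4↦5, 5↦0, 6↦6, 7↦1, 8↦7, 9↦2, 10↦8]  zeros at y ∈ {5}
  x = 9: [0↦6, 1↦3, 2↦0, 3↦8, 4↦5, 5↦2, 6↦10, 7↦7, 8↦4, 9↦1, 10↦9]  zeros at y ∈ {2}
  x = 10: [0↦2, 1↦1, 2↦0, 3↦10, 4↦9, 5↦8, 6↦7, 7↦6, 8↦5, 9↦4, 10↦3]  zeros at y ∈ {2}
Collecting zeros: affine points = {(0, 9), (1, 9), (2, 6), (3, 1), (4, 10), (6, 1), (7, 10), (8, 5), (9, 2), (10, 2)}.
Total count |C(F_11)_aff| = 10.


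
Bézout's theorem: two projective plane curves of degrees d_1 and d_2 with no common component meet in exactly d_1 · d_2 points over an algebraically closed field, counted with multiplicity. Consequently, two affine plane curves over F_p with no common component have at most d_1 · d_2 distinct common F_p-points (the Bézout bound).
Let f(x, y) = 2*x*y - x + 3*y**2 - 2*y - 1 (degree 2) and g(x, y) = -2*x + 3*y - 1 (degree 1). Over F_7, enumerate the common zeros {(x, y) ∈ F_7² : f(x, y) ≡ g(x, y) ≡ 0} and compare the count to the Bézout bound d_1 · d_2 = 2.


Common zeros: ∅; count = 0; Bézout bound = 2.

deg(f) = 2, deg(g) = 1, so Bézout bound = 2.
Scan x ∈ F_7. For each x, list the y ∈ F_7 with f(x, y) ≡ 0 and those with g(x, y) ≡ 0 (mod 7); the common zeros in that column are the intersection.
  x = 0: f ≡ 0 at y ∈ {1, 2}; g ≡ 0 at y ∈ {5}; common: ∅.
  x = 1: f ≡ 0 at y ∈ ∅; g ≡ 0 at y ∈ {1}; common: ∅.
  x = 2: f ≡ 0 at y ∈ ∅; g ≡ 0 at y ∈ {4}; common: ∅.
  x = 3: f ≡ 0 at y ∈ {3, 5}; g ≡ 0 at y ∈ {0}; common: ∅.
  x = 4: f ≡ 0 at y ∈ ∅; g ≡ 0 at y ∈ {3}; common: ∅.
  x = 5: f ≡ 0 at y ∈ ∅; g ≡ 0 at y ∈ {6}; common: ∅.
  x = 6: f ≡ 0 at y ∈ {0, 6}; g ≡ 0 at y ∈ {2}; common: ∅.
Collecting: common zeros = ∅, so the count is 0.
Comparison with the Bézout bound: 0 ≤ 2 = deg(f)·deg(g), as expected for curves with no common component (the affine F_7-count falls short of the bound because intersections may lie at infinity, over extension fields, or carry multiplicity).


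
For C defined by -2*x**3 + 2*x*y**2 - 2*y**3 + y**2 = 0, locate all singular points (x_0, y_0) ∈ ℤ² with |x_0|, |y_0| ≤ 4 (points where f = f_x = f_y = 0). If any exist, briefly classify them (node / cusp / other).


Singular points: {(0, 0)}; classification: cusp.

Compute partial derivatives:
  f_x = -6*x**2 + 2*y**2.
  f_y = 4*x*y - 6*y**2 + 2*y.
Scan x_0 ∈ {−4, ..., 4}. For each x_0, f_y(x_0, y) is a polynomial in y; find its integer roots y ∈ {−4, ..., 4}, then test f_x and f at those candidates.
  x = -4: f_y(-4, y) = -6*y**2 - 14*y; vanishes at y ∈ {0}. (-4, 0): f_x = -96 ≠ 0.
  x = -3: f_y(-3, y) = -6*y**2 - 10*y; vanishes at y ∈ {0}. (-3, 0): f_x = -54 ≠ 0.
  x = -2: f_y(-2, y) = -6*y**2 - 6*y; vanishes at y ∈ {-1, 0}. (-2, -1): f_x = -22 ≠ 0; (-2, 0): f_x = -24 ≠ 0.
  x = -1: f_y(-1, y) = -6*y**2 - 2*y; vanishes at y ∈ {0}. (-1, 0): f_x = -6 ≠ 0.
  x = 0: f_y(0, y) = -6*y**2 + 2*y; vanishes at y ∈ {0}. (0, 0): f_x = 0, f = 0 — SINGULAR.
  x = 1: f_y(1, y) = -6*y**2 + 6*y; vanishes at y ∈ {0, 1}. (1, 0): f_x = -6 ≠ 0; (1, 1): f_x = -4 ≠ 0.
  x = 2: f_y(2, y) = -6*y**2 + 10*y; vanishes at y ∈ {0}. (2, 0): f_x = -24 ≠ 0.
  x = 3: f_y(3, y) = -6*y**2 + 14*y; vanishes at y ∈ {0}. (3, 0): f_x = -54 ≠ 0.
  x = 4: f_y(4, y) = -6*y**2 + 18*y; vanishes at y ∈ {0, 3}. (4, 0): f_x = -96 ≠ 0; (4, 3): f_x = -78 ≠ 0.
Only singular point on the grid: (0, 0).
Classify: substitute x = 0 + u, y = 0 + v and expand: f = -2*u**3 + 2*u*v**2 - 2*v**3 + v**2.
No constant or linear terms (consistent with a singular point). Quadratic part: v**2. Cubic part: -2*u**3 + 2*u*v**2 - 2*v**3.
The quadratic part v**2 is a perfect square, so there is a single (double) tangent line v = 0, i.e. y = 0. Restricting the cubic part to that line (v = 0) leaves -2*u**3 ≠ 0, so f is not divisible by v and the branch is v² ≈ 2*u**3 to lowest order — this is a cusp.
Classification: cusp.


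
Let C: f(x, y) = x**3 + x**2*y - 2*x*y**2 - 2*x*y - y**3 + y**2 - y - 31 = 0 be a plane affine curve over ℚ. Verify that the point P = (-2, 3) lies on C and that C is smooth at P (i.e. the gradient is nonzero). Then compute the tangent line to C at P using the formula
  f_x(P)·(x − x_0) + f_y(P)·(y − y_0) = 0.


Tangent line at P: -24*x + 10*y - 78 = 0.

Step 1: f(-2, 3) = 0, so P lies on C.
Step 2: partial derivatives
  f_x(x, y) = 3*x**2 + 2*x*y - 2*y**2 - 2*y, f_y(x, y) = x**2 - 4*x*y - 2*x - 3*y**2 + 2*y - 1.
  f_x(P) = -24, f_y(P) = 10 (gradient nonzero, so P is smooth).
Step 3: tangent line at P: -24·(x − -2) + 10·(y − 3) = 0.
Expanding: -24*x + 10*y - 78 = 0.


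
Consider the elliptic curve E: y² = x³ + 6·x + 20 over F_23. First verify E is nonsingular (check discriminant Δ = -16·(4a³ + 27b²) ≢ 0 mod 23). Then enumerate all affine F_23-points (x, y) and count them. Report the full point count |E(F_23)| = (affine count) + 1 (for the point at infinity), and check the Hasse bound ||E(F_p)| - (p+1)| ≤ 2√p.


Affine points = {(1, 2), (1, 21), (4, 4), (4, 19), (12, 7), (12, 16), (13, 8), (13, 15), (15, 9), (15, 14), (16, 7), (16, 16), (18, 7), (18, 16), (19, 1), (19, 22), (21, 0), (22, 6), (22, 17)}; affine count = 19; |E(F_23)| = 20.

Discriminant check: Δ ∝ 4a³ + 27b² = 4·6³ + 27·20² = 4·216 + 27·400 ≡ 3 (mod 23). Nonzero ⇒ E is nonsingular.
For each x ∈ F_23, compute rhs = x³ + 6·x + 20 mod 23, then count y ∈ F_23 with y² ≡ rhs.
  x = 0: rhs = 20, matching y values: none (0 points).
  x = 1: rhs = 4, matching y values: 2, 21 (2 points).
  x = 2: rhs = 17, matching y values: none (0 points).
  x = 3: rhs = 19, matching y values: none (0 points).
  x = 4: rhs = 16, matching y values: 4, 19 (2 points).
  x = 5: rhs = 14, matching y values: none (0 points).
  x = 6: rhs = 19, matching y values: none (0 points).
  x = 7: rhs = 14, matching y values: none (0 points).
  x = 8: rhs = 5, matching y values: none (0 points).
  x = 9: rhs = 21, matching y values: none (0 points).
  x = 10: rhs = 22, matching y values: none (0 points).
  x = 11: rhs = 14, matching y values: none (0 points).
  x = 12: rhs = 3, matching y values: 7, 16 (2 points).
  x = 13: rhs = 18, matching y values: 8, 15 (2 points).
  x = 14: rhs = 19, matching y values: none (0 points).
  x = 15: rhs = 12, matching y values: 9, 14 (2 points).
  x = 16: rhs = 3, matching y values: 7, 16 (2 points).
  x = 17: rhs = 21, matching y values: none (0 points).
  x = 18: rhs = 3, matching y values: 7, 16 (2 points).
  x = 19: rhs = 1, matching y values: 1, 22 (2 points).
  x = 20: rhs = 21, matching y values: none (0 points).
  x = 21: rhs = 0, matching y values: 0 (1 points).
  x = 22: rhs = 13, matching y values: 6, 17 (2 points).
Total affine count: 19.
Full point count |E(F_23)| = 19 + 1 = 20.
Hasse bound: |20 − (23+1)| = |-4| = 4 ≤ 2√23 ≈ 9.5917 ✓.


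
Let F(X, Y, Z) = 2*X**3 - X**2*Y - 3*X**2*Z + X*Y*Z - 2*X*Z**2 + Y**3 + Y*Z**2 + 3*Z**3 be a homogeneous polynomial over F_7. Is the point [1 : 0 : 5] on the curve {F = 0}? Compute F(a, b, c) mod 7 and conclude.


F(1,0,5) ≡ 4 (mod 7); P is NOT on the curve.

Evaluate F(1, 0, 5) term-by-term (mod 7).
  2*X**3 ↦ 2·1·1·1 = 2
  -X**2*Y ↦ -1·1·0·1 = 0
  -3*X**2*Z ↦ -3·1·1·5 = -15
  X*Y*Z ↦ 1·1·0·5 = 0
  -2*X*Z**2 ↦ -2·1·1·25 = -50
  Y**3 ↦ 1·1·0·1 = 0
  Y*Z**2 ↦ 1·1·0·25 = 0
  3*Z**3 ↦ 3·1·1·125 = 375
Sum: F(1, 0, 5) = (2) + (0) + (-15) + (0) + (-50) + (0) + (0) + (375) = 312.
Reducing mod 7: 312 ≡ 4 (mod 7).
Since F(a, b, c) ≡ 4 ≠ 0 (mod 7), P does NOT lie on the curve.


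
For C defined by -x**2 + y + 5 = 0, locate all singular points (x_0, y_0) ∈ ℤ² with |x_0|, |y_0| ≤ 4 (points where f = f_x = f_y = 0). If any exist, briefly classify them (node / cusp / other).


No singular points in the scanned grid; C is smooth there.

Compute partial derivatives:
  f_x = -2*x.
  f_y = 1.
f_y = 1 is a nonzero constant, so f_y never vanishes: no point (x, y) can satisfy f = f_x = f_y = 0. In particular no (x, y) ∈ {−4, ..., 4}² is singular; the curve is smooth.


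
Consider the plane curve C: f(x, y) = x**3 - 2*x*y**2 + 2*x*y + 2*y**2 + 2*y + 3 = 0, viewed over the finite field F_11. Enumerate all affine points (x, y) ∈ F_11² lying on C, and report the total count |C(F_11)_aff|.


Affine F_11-points: {(1, 10), (2, 0), (2, 3), (3, 6), (3, 7), (4, 4), (4, 5), (5, 1), (5, 6), (7, 2), (7, 3), (8, 2), (8, 4), (9, 7), (9, 8), (10, 4), (10, 7)}; count = 17.

For each of the 121 pairs (x, y) ∈ F_11², evaluate f(x, y) mod 11. Record the zeros.
  x = 0: [0↦3, 1↦7, 2↦4, 3↦5, 4↦10, 5↦8, 6↦10, 7↦5, 8↦4, 9↦7, 10↦3]  zeros at y ∈ ∅
  x = 1: [0↦4, 1↦8, 2↦1, 3↦5, 4↦9, 5↦2, 6↦6, 7↦10, 8↦3, 9↦7, 10↦0]  zeros at y ∈ {10}
  x = 2: [0↦0, 1↦4, 2↦4, 3↦0, 4↦3, 5↦2, 6↦8, 7↦10, 8↦8, 9↦2, 10↦3]  zeros at y ∈ {0, 3}
  x = 3: [0↦8, 1↦1, 2↦8, 3↦7, 4↦9, 5↦3, 6↦0, 7↦0, 8↦3, 9↦9, 10↦7]  zeros at y ∈ {6, 7}
  x = 4: [0↦1, 1↦5, 2↦8, 3↦10, 4↦0, 5↦0, 6↦10, 7↦8, 8↦5, 9↦1, 10↦7]  zeros at y ∈ {4, 5}
  x = 5: [0↦7, 1↦0, 2↦10, 3↦4, 4↦4, 5↦10, 6↦0, 7↦7, 8↦9, 9↦6, 10↦9]  zeros at y ∈ {1, 6}
  x = 6: [0↦10, 1↦3, 2↦9, 3↦6, 4↦5, 5↦6, 6↦9, 7↦3, 8↦10, 9↦8, 10↦8]  zeros at y ∈ ∅
  x = 7: [0↦5, 1↦9, 2↦0, 3↦0, 4↦9, 5↦5, 6↦10, 7↦2, 8↦3, 9↦2, 10↦10]  zeros at y ∈ {2, 3}
  x = 8: [0↦9, 1↦2, 2↦0, 3↦3, 4↦0, 5↦2, 6↦9, 7↦10, 8↦5, 9↦5, 10↦10]  zeros at y ∈ {2, 4}
  x = 9: [0↦6, 1↦10, 2↦4, 3↦10, 4↦6, 5↦3, 6↦1, 7↦0, 8↦0, 9↦1, 10↦3]  zeros at y ∈ {7, 8}
  x = 10: [0↦2, 1↦6, 2↦7, 3↦5, 4↦0, 5↦3, 6↦3, 7↦0, 8↦5, 9↦7, 10↦6]  zeros at y ∈ {4, 7}
Collecting zeros: affine points = {(1, 10), (2, 0), (2, 3), (3, 6), (3, 7), (4, 4), (4, 5), (5, 1), (5, 6), (7, 2), (7, 3), (8, 2), (8, 4), (9, 7), (9, 8), (10, 4), (10, 7)}.
Total count |C(F_11)_aff| = 17.


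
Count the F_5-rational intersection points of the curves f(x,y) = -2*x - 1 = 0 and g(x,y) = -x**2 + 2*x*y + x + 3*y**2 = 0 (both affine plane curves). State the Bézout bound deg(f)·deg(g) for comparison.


Common zeros: {(2, 1)}; count = 1; Bézout bound = 2.

deg(f) = 1, deg(g) = 2, so Bézout bound = 2.
Scan x ∈ F_5. For each x, list the y ∈ F_5 with f(x, y) ≡ 0 and those with g(x, y) ≡ 0 (mod 5); the common zeros in that column are the intersection.
  x = 0: f ≡ 0 at y ∈ ∅; g ≡ 0 at y ∈ {0}; common: ∅.
  x = 1: f ≡ 0 at y ∈ ∅; g ≡ 0 at y ∈ {0, 1}; common: ∅.
  x = 2: f ≡ 0 at y ∈ {0, 1, 2, 3, 4}; g ≡ 0 at y ∈ {1}; common: {1}.
  x = 3: f ≡ 0 at y ∈ ∅; g ≡ 0 at y ∈ ∅; common: ∅.
  x = 4: f ≡ 0 at y ∈ ∅; g ≡ 0 at y ∈ ∅; common: ∅.
Collecting: common zeros = {(2, 1)}, so the count is 1.
Comparison with the Bézout bound: 1 ≤ 2 = deg(f)·deg(g), as expected for curves with no common component (the affine F_5-count falls short of the bound because intersections may lie at infinity, over extension fields, or carry multiplicity).


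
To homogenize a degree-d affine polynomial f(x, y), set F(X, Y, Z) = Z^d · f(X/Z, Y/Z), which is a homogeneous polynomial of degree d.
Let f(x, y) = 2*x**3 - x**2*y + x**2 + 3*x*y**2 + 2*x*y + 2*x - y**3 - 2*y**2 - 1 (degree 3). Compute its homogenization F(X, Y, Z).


F(X, Y, Z) = 2*X**3 - X**2*Y + X**2*Z + 3*X*Y**2 + 2*X*Y*Z + 2*X*Z**2 - Y**3 - 2*Y**2*Z - Z**3

deg(f) = 3.
Substitute x = X/Z, y = Y/Z into f, then multiply by Z^3.
  monomial 2·x^3·y^0 ↦ 2·X^3·Y^0·Z^0.
  monomial -1·x^2·y^1 ↦ -1·X^2·Y^1·Z^0.
  monomial 1·x^2·y^0 ↦ 1·X^2·Y^0·Z^1.
  monomial 3·x^1·y^2 ↦ 3·X^1·Y^2·Z^0.
  monomial 2·x^1·y^1 ↦ 2·X^1·Y^1·Z^1.
  monomial 2·x^1·y^0 ↦ 2·X^1·Y^0·Z^2.
  monomial -1·x^0·y^3 ↦ -1·X^0·Y^3·Z^0.
  monomial -2·x^0·y^2 ↦ -2·X^0·Y^2·Z^1.
  monomial -1·x^0·y^0 ↦ -1·X^0·Y^0·Z^3.
Collecting: F(X, Y, Z) = 2*X**3 - X**2*Y + X**2*Z + 3*X*Y**2 + 2*X*Y*Z + 2*X*Z**2 - Y**3 - 2*Y**2*Z - Z**3.


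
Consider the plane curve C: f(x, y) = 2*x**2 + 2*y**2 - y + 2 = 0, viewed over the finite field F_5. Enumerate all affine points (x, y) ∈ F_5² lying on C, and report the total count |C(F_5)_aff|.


Affine F_5-points: {(0, 4), (1, 1), (1, 2), (2, 0), (2, 3), (3, 0), (3, 3), (4, 1), (4, 2)}; count = 9.

For each of the 25 pairs (x, y) ∈ F_5², evaluate f(x, y) mod 5. Record the zeros.
  x = 0: [0↦2, 1↦3, 2↦3, 3↦2, 4↦0]  zeros at y ∈ {4}
  x = 1: [0↦4, 1↦0, 2↦0, 3↦4, 4↦2]  zeros at y ∈ {1, 2}
  x = 2: [0↦0, 1↦1, 2↦1, 3↦0, 4↦3]  zeros at y ∈ {0, 3}
  x = 3: [0↦0, 1↦1, 2↦1, 3↦0, 4↦3]  zeros at y ∈ {0, 3}
  x = 4: [0↦4, 1↦0, 2↦0, 3↦4, 4↦2]  zeros at y ∈ {1, 2}
Collecting zeros: affine points = {(0, 4), (1, 1), (1, 2), (2, 0), (2, 3), (3, 0), (3, 3), (4, 1), (4, 2)}.
Total count |C(F_5)_aff| = 9.


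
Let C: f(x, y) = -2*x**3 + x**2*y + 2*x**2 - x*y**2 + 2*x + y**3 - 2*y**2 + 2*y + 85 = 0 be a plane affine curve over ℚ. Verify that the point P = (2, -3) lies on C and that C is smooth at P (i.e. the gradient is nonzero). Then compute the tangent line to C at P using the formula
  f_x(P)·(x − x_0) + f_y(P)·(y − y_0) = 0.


Tangent line at P: -35*x + 57*y + 241 = 0.

Step 1: f(2, -3) = 0, so P lies on C.
Step 2: partial derivatives
  f_x(x, y) = -6*x**2 + 2*x*y + 4*x - y**2 + 2, f_y(x, y) = x**2 - 2*x*y + 3*y**2 - 4*y + 2.
  f_x(P) = -35, f_y(P) = 57 (gradient nonzero, so P is smooth).
Step 3: tangent line at P: -35·(x − 2) + 57·(y − -3) = 0.
Expanding: -35*x + 57*y + 241 = 0.


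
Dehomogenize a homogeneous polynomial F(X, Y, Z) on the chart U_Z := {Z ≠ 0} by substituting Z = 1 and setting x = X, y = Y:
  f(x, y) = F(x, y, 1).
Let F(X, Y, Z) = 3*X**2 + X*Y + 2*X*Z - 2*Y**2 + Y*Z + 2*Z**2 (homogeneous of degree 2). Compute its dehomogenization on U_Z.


f(x, y) = 3*x**2 + x*y + 2*x - 2*y**2 + y + 2

On U_Z we set Z = 1. Each monomial c·X^i·Y^j·Z^k in F becomes c·x^i·y^j·1^k = c·x^i·y^j.
Substituting Z = 1: F(X, Y, 1) = 3*x**2 + x*y + 2*x - 2*y**2 + y + 2.
Note: deg(f) ≤ deg(F) = 2; strict inequality happens when F is divisible by Z (lost terms).


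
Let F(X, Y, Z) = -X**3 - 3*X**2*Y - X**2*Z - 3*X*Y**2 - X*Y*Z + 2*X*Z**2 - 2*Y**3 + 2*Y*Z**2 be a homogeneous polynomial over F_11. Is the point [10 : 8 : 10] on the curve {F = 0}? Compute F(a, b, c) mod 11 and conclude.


F(10,8,10) ≡ 10 (mod 11); P is NOT on the curve.

Evaluate F(10, 8, 10) term-by-term (mod 11).
  -X**3 ↦ -1·1000·1·1 = -1000
  -3*X**2*Y ↦ -3·100·8·1 = -2400
  -X**2*Z ↦ -1·100·1·10 = -1000
  -3*X*Y**2 ↦ -3·10·64·1 = -1920
  -X*Y*Z ↦ -1·10·8·10 = -800
  2*X*Z**2 ↦ 2·10·1·100 = 2000
  -2*Y**3 ↦ -2·1·512·1 = -1024
  2*Y*Z**2 ↦ 2·1·8·100 = 1600
Sum: F(10, 8, 10) = (-1000) + (-2400) + (-1000) + (-1920) + (-800) + (2000) + (-1024) + (1600) = -4544.
Reducing mod 11: -4544 ≡ 10 (mod 11).
Since F(a, b, c) ≡ 10 ≠ 0 (mod 11), P does NOT lie on the curve.


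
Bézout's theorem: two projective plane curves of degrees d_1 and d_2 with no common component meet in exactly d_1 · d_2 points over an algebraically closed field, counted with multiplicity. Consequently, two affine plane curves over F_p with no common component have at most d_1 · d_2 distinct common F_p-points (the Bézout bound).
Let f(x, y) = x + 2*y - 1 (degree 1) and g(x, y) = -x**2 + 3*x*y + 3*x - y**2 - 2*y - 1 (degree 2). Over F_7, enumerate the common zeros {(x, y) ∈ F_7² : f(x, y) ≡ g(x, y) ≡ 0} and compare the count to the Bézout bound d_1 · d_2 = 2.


Common zeros: ∅; count = 0; Bézout bound = 2.

deg(f) = 1, deg(g) = 2, so Bézout bound = 2.
Scan x ∈ F_7. For each x, list the y ∈ F_7 with f(x, y) ≡ 0 and those with g(x, y) ≡ 0 (mod 7); the common zeros in that column are the intersection.
  x = 0: f ≡ 0 at y ∈ {4}; g ≡ 0 at y ∈ {6}; common: ∅.
  x = 1: f ≡ 0 at y ∈ {0}; g ≡ 0 at y ∈ ∅; common: ∅.
  x = 2: f ≡ 0 at y ∈ {3}; g ≡ 0 at y ∈ ∅; common: ∅.
  x = 3: f ≡ 0 at y ∈ {6}; g ≡ 0 at y ∈ ∅; common: ∅.
  x = 4: f ≡ 0 at y ∈ {2}; g ≡ 0 at y ∈ ∅; common: ∅.
  x = 5: f ≡ 0 at y ∈ {5}; g ≡ 0 at y ∈ ∅; common: ∅.
  x = 6: f ≡ 0 at y ∈ {1}; g ≡ 0 at y ∈ ∅; common: ∅.
Collecting: common zeros = ∅, so the count is 0.
Comparison with the Bézout bound: 0 ≤ 2 = deg(f)·deg(g), as expected for curves with no common component (the affine F_7-count falls short of the bound because intersections may lie at infinity, over extension fields, or carry multiplicity).


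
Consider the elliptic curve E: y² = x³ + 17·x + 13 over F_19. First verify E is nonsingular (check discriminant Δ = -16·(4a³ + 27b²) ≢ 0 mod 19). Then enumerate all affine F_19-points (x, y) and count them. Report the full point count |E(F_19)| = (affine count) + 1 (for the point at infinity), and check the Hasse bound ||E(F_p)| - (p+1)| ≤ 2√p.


Affine points = {(2, 6), (2, 13), (7, 0), (10, 9), (10, 10), (11, 7), (11, 12), (12, 8), (12, 11), (16, 7), (16, 12), (17, 3), (17, 16)}; affine count = 13; |E(F_19)| = 14.

Discriminant check: Δ ∝ 4a³ + 27b² = 4·17³ + 27·13² = 4·4913 + 27·169 ≡ 9 (mod 19). Nonzero ⇒ E is nonsingular.
For each x ∈ F_19, compute rhs = x³ + 17·x + 13 mod 19, then count y ∈ F_19 with y² ≡ rhs.
  x = 0: rhs = 13, matching y values: none (0 points).
  x = 1: rhs = 12, matching y values: none (0 points).
  x = 2: rhs = 17, matching y values: 6, 13 (2 points).
  x = 3: rhs = 15, matching y values: none (0 points).
  x = 4: rhs = 12, matching y values: none (0 points).
  x = 5: rhs = 14, matching y values: none (0 points).
  x = 6: rhs = 8, matching y values: none (0 points).
  x = 7: rhs = 0, matching y values: 0 (1 points).
  x = 8: rhs = 15, matching y values: none (0 points).
  x = 9: rhs = 2, matching y values: none (0 points).
  x = 10: rhs = 5, matching y values: 9, 10 (2 points).
  x = 11: rhs = 11, matching y values: 7, 12 (2 points).
  x = 12: rhs = 7, matching y values: 8, 11 (2 points).
  x = 13: rhs = 18, matching y values: none (0 points).
  x = 14: rhs = 12, matching y values: none (0 points).
  x = 15: rhs = 14, matching y values: none (0 points).
  x = 16: rhs = 11, matching y values: 7, 12 (2 points).
  x = 17: rhs = 9, matching y values: 3, 16 (2 points).
  x = 18: rhs = 14, matching y values: none (0 points).
Total affine count: 13.
Full point count |E(F_19)| = 13 + 1 = 14.
Hasse bound: |14 − (19+1)| = |-6| = 6 ≤ 2√19 ≈ 8.7178 ✓.


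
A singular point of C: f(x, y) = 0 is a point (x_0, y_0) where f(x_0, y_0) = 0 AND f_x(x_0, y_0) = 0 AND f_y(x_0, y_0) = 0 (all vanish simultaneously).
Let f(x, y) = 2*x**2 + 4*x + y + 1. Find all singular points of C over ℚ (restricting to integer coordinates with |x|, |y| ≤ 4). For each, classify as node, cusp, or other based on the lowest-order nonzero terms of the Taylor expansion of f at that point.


No singular points in the scanned grid; C is smooth there.

Compute partial derivatives:
  f_x = 4*x + 4.
  f_y = 1.
f_y = 1 is a nonzero constant, so f_y never vanishes: no point (x, y) can satisfy f = f_x = f_y = 0. In particular no (x, y) ∈ {−4, ..., 4}² is singular; the curve is smooth.


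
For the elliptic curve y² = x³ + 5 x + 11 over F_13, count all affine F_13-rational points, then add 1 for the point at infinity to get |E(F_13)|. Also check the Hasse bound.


Affine points = {(1, 2), (1, 11), (2, 4), (2, 9), (3, 1), (3, 12), (4, 2), (4, 11), (6, 6), (6, 7), (7, 5), (7, 8), (8, 2), (8, 11)}; affine count = 14; |E(F_13)| = 15.

Discriminant check: Δ ∝ 4a³ + 27b² = 4·5³ + 27·11² = 4·125 + 27·121 ≡ 10 (mod 13). Nonzero ⇒ E is nonsingular.
For each x ∈ F_13, compute rhs = x³ + 5·x + 11 mod 13, then count y ∈ F_13 with y² ≡ rhs.
  x = 0: rhs = 11, matching y values: none (0 points).
  x = 1: rhs = 4, matching y values: 2, 11 (2 points).
  x = 2: rhs = 3, matching y values: 4, 9 (2 points).
  x = 3: rhs = 1, matching y values: 1, 12 (2 points).
  x = 4: rhs = 4, matching y values: 2, 11 (2 points).
  x = 5: rhs = 5, matching y values: none (0 points).
  x = 6: rhs = 10, matching y values: 6, 7 (2 points).
  x = 7: rhs = 12, matching y values: 5, 8 (2 points).
  x = 8: rhs = 4, matching y values: 2, 11 (2 points).
  x = 9: rhs = 5, matching y values: none (0 points).
  x = 10: rhs = 8, matching y values: none (0 points).
  x = 11: rhs = 6, matching y values: none (0 points).
  x = 12: rhs = 5, matching y values: none (0 points).
Total affine count: 14.
Full point count |E(F_13)| = 14 + 1 = 15.
Hasse bound: |15 − (13+1)| = |1| = 1 ≤ 2√13 ≈ 7.2111 ✓.


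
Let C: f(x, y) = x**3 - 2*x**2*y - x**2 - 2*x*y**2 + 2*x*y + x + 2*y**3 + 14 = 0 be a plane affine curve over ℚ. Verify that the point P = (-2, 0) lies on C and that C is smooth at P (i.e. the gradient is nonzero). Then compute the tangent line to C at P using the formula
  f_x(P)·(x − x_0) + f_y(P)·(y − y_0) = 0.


Tangent line at P: 17*x - 12*y + 34 = 0.

Step 1: f(-2, 0) = 0, so P lies on C.
Step 2: partial derivatives
  f_x(x, y) = 3*x**2 - 4*x*y - 2*x - 2*y**2 + 2*y + 1, f_y(x, y) = -2*x**2 - 4*x*y + 2*x + 6*y**2.
  f_x(P) = 17, f_y(P) = -12 (gradient nonzero, so P is smooth).
Step 3: tangent line at P: 17·(x − -2) + -12·(y − 0) = 0.
Expanding: 17*x - 12*y + 34 = 0.


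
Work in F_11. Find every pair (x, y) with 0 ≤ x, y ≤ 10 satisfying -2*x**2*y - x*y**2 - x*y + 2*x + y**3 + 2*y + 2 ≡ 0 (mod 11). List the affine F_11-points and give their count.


Affine F_11-points: {(1, 5), (2, 10), (3, 8), (4, 2), (5, 3), (5, 5), (5, 8), (6, 2), (7, 6), (8, 3), (8, 6), (8, 10), (10, 0)}; count = 13.

For each of the 121 pairs (x, y) ∈ F_11², evaluate f(x, y) mod 11. Record the zeros.
  x = 0: [0↦2, 1↦5, 2↦3, 3↦2, 4↦8, 5↦5, 6↦10, 7↦7, 8↦2, 9↦1, 10↦10]  zeros at y ∈ ∅
  x = 1: [0↦4, 1↦3, 2↦6, 3↦8, 4↦4, 5↦0, 6↦2, 7↦5, 8↦4, 9↦5, 10↦3]  zeros at y ∈ {5}
  x = 2: [0↦6, 1↦8, 2↦1, 3↦2, 4↦6, 5↦8, 6↦3, 7↦8, 8↦7, 9↦6, 10↦0]  zeros at y ∈ {10}
  x = 3: [0↦8, 1↦9, 2↦10, 3↦6, 4↦3, 5↦7, 6↦2, 7↦5, 8↦0, 9↦4, 10↦1]  zeros at y ∈ {8}
  x = 4: [0↦10, 1↦6, 2↦0, 3↦9, 4↦6, 5↦8, 6↦10, 7↦7, 8↦5, 9↦10, 10↦6]  zeros at y ∈ {2}
  x = 5: [0↦1, 1↦10, 2↦4, 3↦0, 4↦4, 5↦0, 6↦5, 7↦3, 8↦0, 9↦2, 10↦4]  zeros at y ∈ {3, 5, 8}
  x = 6: [0↦3, 1↦10, 2↦0, 3↦1, 4↦8, 5↦5, 6↦9, 7↦4, 8↦7, 9↦2, 10↦6]  zeros at y ∈ {2}
  x = 7: [0↦5, 1↦6, 2↦10, 3↦1, 4↦7, 5↦1, 6↦0, 7↦10, 8↦4, 9↦10, 10↦1]  zeros at y ∈ {6}
  x = 8: [0↦7, 1↦9, 2↦1, 3↦0, 4↦1, 5↦10, 6↦0, 7↦10, 8↦2, 9↦4, 10↦0]  zeros at y ∈ {3, 6, 10}
  x = 9: [0↦9, 1↦8, 2↦6, 3↦9, 4↦1, 5↦10, 6↦9, 7↦4, 8↦1, 9↦6, 10↦3]  zeros at y ∈ ∅
  x = 10: [0↦0, 1↦3, 2↦3, 3↦6, 4↦7, 5↦1, 6↦5, 7↦3, 8↦1, 9↦5, 10↦10]  zeros at y ∈ {0}
Collecting zeros: affine points = {(1, 5), (2, 10), (3, 8), (4, 2), (5, 3), (5, 5), (5, 8), (6, 2), (7, 6), (8, 3), (8, 6), (8, 10), (10, 0)}.
Total count |C(F_11)_aff| = 13.


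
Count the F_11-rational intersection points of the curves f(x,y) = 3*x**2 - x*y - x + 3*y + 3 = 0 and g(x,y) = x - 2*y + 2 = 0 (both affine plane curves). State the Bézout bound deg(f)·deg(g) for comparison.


Common zeros: {(4, 3), (5, 9)}; count = 2; Bézout bound = 2.

deg(f) = 2, deg(g) = 1, so Bézout bound = 2.
Scan x ∈ F_11. For each x, list the y ∈ F_11 with f(x, y) ≡ 0 and those with g(x, y) ≡ 0 (mod 11); the common zeros in that column are the intersection.
  x = 0: f ≡ 0 at y ∈ {10}; g ≡ 0 at y ∈ {1}; common: ∅.
  x = 1: f ≡ 0 at y ∈ {3}; g ≡ 0 at y ∈ {7}; common: ∅.
  x = 2: f ≡ 0 at y ∈ {9}; g ≡ 0 at y ∈ {2}; common: ∅.
  x = 3: f ≡ 0 at y ∈ ∅; g ≡ 0 at y ∈ {8}; common: ∅.
  x = 4: f ≡ 0 at y ∈ {3}; g ≡ 0 at y ∈ {3}; common: {3}.
  x = 5: f ≡ 0 at y ∈ {9}; g ≡ 0 at y ∈ {9}; common: {9}.
  x = 6: f ≡ 0 at y ∈ {2}; g ≡ 0 at y ∈ {4}; common: ∅.
  x = 7: f ≡ 0 at y ∈ {0}; g ≡ 0 at y ∈ {10}; common: ∅.
  x = 8: f ≡ 0 at y ∈ {0}; g ≡ 0 at y ∈ {5}; common: ∅.
  x = 9: f ≡ 0 at y ∈ {1}; g ≡ 0 at y ∈ {0}; common: ∅.
  x = 10: f ≡ 0 at y ∈ {1}; g ≡ 0 at y ∈ {6}; common: ∅.
Collecting: common zeros = {(4, 3), (5, 9)}, so the count is 2.
Comparison with the Bézout bound: 2 ≤ 2 = deg(f)·deg(g), as expected for curves with no common component (the bound is attained).


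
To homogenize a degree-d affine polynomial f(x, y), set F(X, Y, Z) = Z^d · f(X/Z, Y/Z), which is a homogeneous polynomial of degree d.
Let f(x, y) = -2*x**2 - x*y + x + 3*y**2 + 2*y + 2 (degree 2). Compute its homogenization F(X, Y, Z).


F(X, Y, Z) = -2*X**2 - X*Y + X*Z + 3*Y**2 + 2*Y*Z + 2*Z**2

deg(f) = 2.
Substitute x = X/Z, y = Y/Z into f, then multiply by Z^2.
  monomial -2·x^2·y^0 ↦ -2·X^2·Y^0·Z^0.
  monomial -1·x^1·y^1 ↦ -1·X^1·Y^1·Z^0.
  monomial 1·x^1·y^0 ↦ 1·X^1·Y^0·Z^1.
  monomial 3·x^0·y^2 ↦ 3·X^0·Y^2·Z^0.
  monomial 2·x^0·y^1 ↦ 2·X^0·Y^1·Z^1.
  monomial 2·x^0·y^0 ↦ 2·X^0·Y^0·Z^2.
Collecting: F(X, Y, Z) = -2*X**2 - X*Y + X*Z + 3*Y**2 + 2*Y*Z + 2*Z**2.


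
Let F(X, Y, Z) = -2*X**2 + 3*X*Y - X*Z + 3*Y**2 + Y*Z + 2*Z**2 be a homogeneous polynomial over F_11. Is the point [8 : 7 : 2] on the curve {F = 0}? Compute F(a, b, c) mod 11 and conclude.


F(8,7,2) ≡ 6 (mod 11); P is NOT on the curve.

Evaluate F(8, 7, 2) term-by-term (mod 11).
  -2*X**2 ↦ -2·64·1·1 = -128
  3*X*Y ↦ 3·8·7·1 = 168
  -X*Z ↦ -1·8·1·2 = -16
  3*Y**2 ↦ 3·1·49·1 = 147
  Y*Z ↦ 1·1·7·2 = 14
  2*Z**2 ↦ 2·1·1·4 = 8
Sum: F(8, 7, 2) = (-128) + (168) + (-16) + (147) + (14) + (8) = 193.
Reducing mod 11: 193 ≡ 6 (mod 11).
Since F(a, b, c) ≡ 6 ≠ 0 (mod 11), P does NOT lie on the curve.


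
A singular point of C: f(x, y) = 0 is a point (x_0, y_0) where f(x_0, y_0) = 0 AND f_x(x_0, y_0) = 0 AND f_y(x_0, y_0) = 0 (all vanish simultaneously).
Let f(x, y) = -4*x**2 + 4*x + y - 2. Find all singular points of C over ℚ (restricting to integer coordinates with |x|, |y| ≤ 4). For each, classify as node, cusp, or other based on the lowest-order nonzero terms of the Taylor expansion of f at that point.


No singular points in the scanned grid; C is smooth there.

Compute partial derivatives:
  f_x = 4 - 8*x.
  f_y = 1.
f_y = 1 is a nonzero constant, so f_y never vanishes: no point (x, y) can satisfy f = f_x = f_y = 0. In particular no (x, y) ∈ {−4, ..., 4}² is singular; the curve is smooth.


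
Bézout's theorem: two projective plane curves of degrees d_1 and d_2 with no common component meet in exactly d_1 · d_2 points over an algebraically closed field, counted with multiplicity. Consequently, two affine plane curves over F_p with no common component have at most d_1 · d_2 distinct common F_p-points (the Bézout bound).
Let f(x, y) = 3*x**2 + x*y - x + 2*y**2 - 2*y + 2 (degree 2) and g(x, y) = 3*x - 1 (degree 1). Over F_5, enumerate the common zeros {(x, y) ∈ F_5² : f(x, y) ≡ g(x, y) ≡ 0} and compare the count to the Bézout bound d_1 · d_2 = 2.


Common zeros: {(2, 2), (2, 3)}; count = 2; Bézout bound = 2.

deg(f) = 2, deg(g) = 1, so Bézout bound = 2.
Scan x ∈ F_5. For each x, list the y ∈ F_5 with f(x, y) ≡ 0 and those with g(x, y) ≡ 0 (mod 5); the common zeros in that column are the intersection.
  x = 0: f ≡ 0 at y ∈ ∅; g ≡ 0 at y ∈ ∅; common: ∅.
  x = 1: f ≡ 0 at y ∈ {1, 2}; g ≡ 0 at y ∈ ∅; common: ∅.
  x = 2: f ≡ 0 at y ∈ {2, 3}; g ≡ 0 at y ∈ {0, 1, 2, 3, 4}; common: {2, 3}.
  x = 3: f ≡ 0 at y ∈ ∅; g ≡ 0 at y ∈ ∅; common: ∅.
  x = 4: f ≡ 0 at y ∈ {1, 3}; g ≡ 0 at y ∈ ∅; common: ∅.
Collecting: common zeros = {(2, 2), (2, 3)}, so the count is 2.
Comparison with the Bézout bound: 2 ≤ 2 = deg(f)·deg(g), as expected for curves with no common component (the bound is attained).


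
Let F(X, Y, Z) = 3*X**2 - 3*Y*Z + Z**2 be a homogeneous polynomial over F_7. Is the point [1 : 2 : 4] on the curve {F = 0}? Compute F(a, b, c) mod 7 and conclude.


F(1,2,4) ≡ 2 (mod 7); P is NOT on the curve.

Evaluate F(1, 2, 4) term-by-term (mod 7).
  3*X**2 ↦ 3·1·1·1 = 3
  -3*Y*Z ↦ -3·1·2·4 = -24
  Z**2 ↦ 1·1·1·16 = 16
Sum: F(1, 2, 4) = (3) + (-24) + (16) = -5.
Reducing mod 7: -5 ≡ 2 (mod 7).
Since F(a, b, c) ≡ 2 ≠ 0 (mod 7), P does NOT lie on the curve.


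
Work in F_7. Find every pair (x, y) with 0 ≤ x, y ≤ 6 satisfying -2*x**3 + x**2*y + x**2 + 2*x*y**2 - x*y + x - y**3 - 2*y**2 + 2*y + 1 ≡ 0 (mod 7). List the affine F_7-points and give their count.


Affine F_7-points: {(0, 1), (1, 6), (4, 2)}; count = 3.

For each of the 49 pairs (x, y) ∈ F_7², evaluate f(x, y) mod 7. Record the zeros.
  x = 0: [0↦1, 1↦0, 2↦3, 3↦4, 4↦4, 5↦4, 6↦5]  zeros at y ∈ {1}
  x = 1: [0↦1, 1↦2, 2↦4, 3↦1, 4↦1, 5↦5, 6↦0]  zeros at y ∈ {6}
  x = 2: [0↦5, 1↦3, 2↦6, 3↦1, 4↦3, 5↦6, 6↦4]  zeros at y ∈ ∅
  x = 3: [0↦1, 1↦5, 2↦4, 3↦6, 4↦5, 5↦2, 6↦5]  zeros at y ∈ ∅
  x = 4: [0↦5, 1↦3, 2↦0, 3↦4, 4↦2, 5↦2, 6↦5]  zeros at y ∈ {2}
  x = 5: [0↦5, 1↦6, 2↦3, 3↦4, 4↦3, 5↦1, 6↦6]  zeros at y ∈ ∅
  x = 6: [0↦3, 1↦2, 2↦1, 3↦1, 4↦3, 5↦1, 6↦3]  zeros at y ∈ ∅
Collecting zeros: affine points = {(0, 1), (1, 6), (4, 2)}.
Total count |C(F_7)_aff| = 3.
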